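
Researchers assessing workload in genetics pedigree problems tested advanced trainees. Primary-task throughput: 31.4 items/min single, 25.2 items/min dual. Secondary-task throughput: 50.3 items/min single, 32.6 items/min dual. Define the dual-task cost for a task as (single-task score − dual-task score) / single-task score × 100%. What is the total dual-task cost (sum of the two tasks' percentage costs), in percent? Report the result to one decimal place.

54.9

Primary cost = (31.4 − 25.2) / 31.4 × 100% = 19.7452%.
Secondary cost = (50.3 − 32.6) / 50.3 × 100% = 35.1889%.
Total = 19.7452% + 35.1889% = 54.9341% ≈ 54.9%.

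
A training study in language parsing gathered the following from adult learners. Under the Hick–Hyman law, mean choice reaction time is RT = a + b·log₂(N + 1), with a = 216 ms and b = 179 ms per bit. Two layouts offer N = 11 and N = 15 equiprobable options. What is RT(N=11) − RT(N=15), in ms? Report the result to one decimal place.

RT(11) = 216 + 179·log₂(12) = 216 + 179·3.5850 = 857.7150 ms.
RT(15) = 216 + 179·log₂(16) = 216 + 179·4.0000 = 932.0000 ms.
Difference = 857.7150 − 932.0000 = -74.2850 ≈ -74.3 ms.

-74.3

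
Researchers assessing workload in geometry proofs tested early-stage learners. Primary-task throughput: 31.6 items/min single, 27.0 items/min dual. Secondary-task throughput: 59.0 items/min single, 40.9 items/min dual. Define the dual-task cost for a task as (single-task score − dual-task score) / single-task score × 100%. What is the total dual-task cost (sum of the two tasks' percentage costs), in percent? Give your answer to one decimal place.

Primary cost = (31.6 − 27.0) / 31.6 × 100% = 14.5570%.
Secondary cost = (59.0 − 40.9) / 59.0 × 100% = 30.6780%.
Total = 14.5570% + 30.6780% = 45.2350% ≈ 45.2%.

45.2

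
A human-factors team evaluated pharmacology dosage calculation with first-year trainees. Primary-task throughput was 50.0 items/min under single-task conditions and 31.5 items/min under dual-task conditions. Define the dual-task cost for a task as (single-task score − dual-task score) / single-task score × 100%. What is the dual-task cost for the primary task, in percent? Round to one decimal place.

37.0

Cost = (50.0 − 31.5) / 50.0 × 100%
     = 18.5000 / 50.0 × 100% = 37.0000%.
≈ 37.0%.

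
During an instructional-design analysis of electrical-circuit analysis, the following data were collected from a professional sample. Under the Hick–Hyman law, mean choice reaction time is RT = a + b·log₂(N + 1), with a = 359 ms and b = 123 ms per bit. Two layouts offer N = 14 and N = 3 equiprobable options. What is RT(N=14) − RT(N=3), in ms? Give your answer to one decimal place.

234.5

RT(14) = 359 + 123·log₂(15) = 359 + 123·3.9069 = 839.5487 ms.
RT(3) = 359 + 123·log₂(4) = 359 + 123·2.0000 = 605.0000 ms.
Difference = 839.5487 − 605.0000 = 234.5487 ≈ 234.5 ms.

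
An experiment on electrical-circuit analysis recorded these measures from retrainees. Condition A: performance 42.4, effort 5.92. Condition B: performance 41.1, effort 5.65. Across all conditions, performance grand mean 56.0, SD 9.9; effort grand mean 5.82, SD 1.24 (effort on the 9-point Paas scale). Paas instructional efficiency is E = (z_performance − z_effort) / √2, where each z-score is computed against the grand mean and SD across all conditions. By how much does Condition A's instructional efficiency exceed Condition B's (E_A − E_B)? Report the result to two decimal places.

Condition A: z_P = (42.4 − 56.0)/9.9 = -1.3737; z_E = (5.92 − 5.82)/1.24 = 0.0806; E_A = (-1.3737 − 0.0806)/√2 = -1.0283.
Condition B: z_P = (41.1 − 56.0)/9.9 = -1.5051; z_E = (5.65 − 5.82)/1.24 = -0.1371; E_B = (-1.5051 − (-0.1371))/√2 = -0.9673.
E_A − E_B = -1.0283 − (-0.9673) = -0.0610 ≈ -0.06.

-0.06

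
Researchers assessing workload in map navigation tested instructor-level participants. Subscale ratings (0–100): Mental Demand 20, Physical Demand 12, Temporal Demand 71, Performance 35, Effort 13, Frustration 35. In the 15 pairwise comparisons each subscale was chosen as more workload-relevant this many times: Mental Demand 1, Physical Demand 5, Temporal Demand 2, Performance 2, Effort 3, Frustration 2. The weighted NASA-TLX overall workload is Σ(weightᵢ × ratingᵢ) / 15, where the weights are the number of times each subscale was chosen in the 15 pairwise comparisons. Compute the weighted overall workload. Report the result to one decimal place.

26.7

The tallies are the weights (they sum to 15).
Weighted sum = 1·20 + 5·12 + 2·71 + 2·35 + 3·13 + 2·35
            = 20 + 60 + 142 + 70 + 39 + 70 = 401.
Overall workload = 401 / 15 = 26.7333 ≈ 26.7.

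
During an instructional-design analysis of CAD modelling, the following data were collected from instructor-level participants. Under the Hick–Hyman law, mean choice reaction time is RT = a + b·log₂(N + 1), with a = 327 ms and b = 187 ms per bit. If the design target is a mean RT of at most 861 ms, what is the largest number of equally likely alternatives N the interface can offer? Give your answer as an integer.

6

Set 327 + 187·log₂(N + 1) ≤ 861.
log₂(N + 1) ≤ (861 − 327) / 187 = 2.8556.
N + 1 ≤ 2^2.8556 = 7.2380.
N ≤ 6.2380, so the largest integer N is 6.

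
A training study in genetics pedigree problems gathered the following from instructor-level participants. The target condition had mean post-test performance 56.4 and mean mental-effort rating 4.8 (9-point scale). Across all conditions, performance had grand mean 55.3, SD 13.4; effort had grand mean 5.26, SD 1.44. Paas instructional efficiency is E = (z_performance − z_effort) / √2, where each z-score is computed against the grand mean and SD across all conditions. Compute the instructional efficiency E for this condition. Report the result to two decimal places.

0.28

z_performance = (56.4 − 55.3) / 13.4 = 1.1000 / 13.4 = 0.0821.
z_effort = (4.8 − 5.26) / 1.44 = -0.4600 / 1.44 = -0.3194.
z_P − z_E = 0.0821 − (-0.3194) = 0.4015.
E = 0.4015 / √2 = 0.4015 / 1.41421 = 0.2839 ≈ 0.28.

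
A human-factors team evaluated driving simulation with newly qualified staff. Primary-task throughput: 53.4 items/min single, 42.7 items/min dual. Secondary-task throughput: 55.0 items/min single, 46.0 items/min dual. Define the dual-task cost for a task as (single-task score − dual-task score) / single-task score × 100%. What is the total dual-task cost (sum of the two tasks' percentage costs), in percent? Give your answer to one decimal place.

36.4

Primary cost = (53.4 − 42.7) / 53.4 × 100% = 20.0375%.
Secondary cost = (55.0 − 46.0) / 55.0 × 100% = 16.3636%.
Total = 20.0375% + 16.3636% = 36.4011% ≈ 36.4%.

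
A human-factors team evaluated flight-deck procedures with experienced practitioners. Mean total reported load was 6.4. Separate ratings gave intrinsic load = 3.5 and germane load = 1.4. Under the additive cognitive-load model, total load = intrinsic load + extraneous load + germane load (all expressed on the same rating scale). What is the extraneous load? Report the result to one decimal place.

extraneous load = total − intrinsic − germane
             = 6.4 − 3.5 − 1.4 = 1.5.

1.5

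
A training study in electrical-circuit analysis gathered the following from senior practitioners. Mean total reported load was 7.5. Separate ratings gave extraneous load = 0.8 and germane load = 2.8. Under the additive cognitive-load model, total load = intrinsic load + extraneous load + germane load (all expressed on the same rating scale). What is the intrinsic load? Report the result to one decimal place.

intrinsic load = total − extraneous − germane
             = 7.5 − 0.8 − 2.8 = 3.9.

3.9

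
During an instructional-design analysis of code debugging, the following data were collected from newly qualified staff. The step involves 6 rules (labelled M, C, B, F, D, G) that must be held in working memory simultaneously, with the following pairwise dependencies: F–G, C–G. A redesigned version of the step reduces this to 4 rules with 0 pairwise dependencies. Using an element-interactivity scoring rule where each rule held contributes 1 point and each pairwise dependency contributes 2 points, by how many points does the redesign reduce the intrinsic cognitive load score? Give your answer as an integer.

Original: 6 × 1 + 2 × 2 = 6 + 4 = 10.
Redesigned: 4 × 1 + 0 × 2 = 4 + 0 = 4.
Reduction = 10 − 4 = 6.

6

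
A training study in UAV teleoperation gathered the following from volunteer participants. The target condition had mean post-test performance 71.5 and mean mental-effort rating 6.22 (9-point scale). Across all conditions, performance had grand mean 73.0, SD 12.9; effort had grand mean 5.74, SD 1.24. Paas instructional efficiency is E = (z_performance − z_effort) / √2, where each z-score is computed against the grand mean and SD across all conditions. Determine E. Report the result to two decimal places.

z_performance = (71.5 − 73.0) / 12.9 = -1.5000 / 12.9 = -0.1163.
z_effort = (6.22 − 5.74) / 1.24 = 0.4800 / 1.24 = 0.3871.
z_P − z_E = -0.1163 − 0.3871 = -0.5034.
E = -0.5034 / √2 = -0.5034 / 1.41421 = -0.3560 ≈ -0.36.

-0.36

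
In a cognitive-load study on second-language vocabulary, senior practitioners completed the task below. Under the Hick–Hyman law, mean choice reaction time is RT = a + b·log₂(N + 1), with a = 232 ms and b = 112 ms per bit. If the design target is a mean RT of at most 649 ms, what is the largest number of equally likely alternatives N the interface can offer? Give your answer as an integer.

12

Set 232 + 112·log₂(N + 1) ≤ 649.
log₂(N + 1) ≤ (649 − 232) / 112 = 3.7232.
N + 1 ≤ 2^3.7232 = 13.2067.
N ≤ 12.2067, so the largest integer N is 12.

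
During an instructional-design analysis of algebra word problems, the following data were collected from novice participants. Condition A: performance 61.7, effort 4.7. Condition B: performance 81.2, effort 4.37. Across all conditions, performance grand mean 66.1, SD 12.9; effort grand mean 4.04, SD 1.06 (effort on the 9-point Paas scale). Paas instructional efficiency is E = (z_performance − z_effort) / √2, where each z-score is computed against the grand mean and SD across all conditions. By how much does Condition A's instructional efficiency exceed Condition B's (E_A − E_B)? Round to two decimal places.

Condition A: z_P = (61.7 − 66.1)/12.9 = -0.3411; z_E = (4.7 − 4.04)/1.06 = 0.6226; E_A = (-0.3411 − 0.6226)/√2 = -0.6814.
Condition B: z_P = (81.2 − 66.1)/12.9 = 1.1705; z_E = (4.37 − 4.04)/1.06 = 0.3113; E_B = (1.1705 − 0.3113)/√2 = 0.6075.
E_A − E_B = -0.6814 − 0.6075 = -1.2889 ≈ -1.29.

-1.29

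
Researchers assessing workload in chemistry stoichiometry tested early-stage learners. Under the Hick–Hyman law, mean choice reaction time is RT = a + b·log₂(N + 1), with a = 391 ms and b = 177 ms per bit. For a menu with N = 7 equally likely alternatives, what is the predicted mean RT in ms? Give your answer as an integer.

922

log₂(7 + 1) = log₂(8) = 3.0000.
RT = 391 + 177 × 3.0000 = 391 + 531.0000 = 922.0000 ms.
≈ 922 ms.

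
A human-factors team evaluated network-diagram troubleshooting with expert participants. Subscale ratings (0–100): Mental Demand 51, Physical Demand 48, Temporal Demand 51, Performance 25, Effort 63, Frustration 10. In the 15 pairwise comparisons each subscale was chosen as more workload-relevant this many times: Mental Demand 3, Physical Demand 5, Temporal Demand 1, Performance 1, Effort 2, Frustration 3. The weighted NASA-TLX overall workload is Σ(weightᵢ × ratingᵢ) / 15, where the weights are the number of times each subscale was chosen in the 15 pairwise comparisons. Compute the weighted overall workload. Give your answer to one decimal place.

41.7

The tallies are the weights (they sum to 15).
Weighted sum = 3·51 + 5·48 + 1·51 + 1·25 + 2·63 + 3·10
            = 153 + 240 + 51 + 25 + 126 + 30 = 625.
Overall workload = 625 / 15 = 41.6667 ≈ 41.7.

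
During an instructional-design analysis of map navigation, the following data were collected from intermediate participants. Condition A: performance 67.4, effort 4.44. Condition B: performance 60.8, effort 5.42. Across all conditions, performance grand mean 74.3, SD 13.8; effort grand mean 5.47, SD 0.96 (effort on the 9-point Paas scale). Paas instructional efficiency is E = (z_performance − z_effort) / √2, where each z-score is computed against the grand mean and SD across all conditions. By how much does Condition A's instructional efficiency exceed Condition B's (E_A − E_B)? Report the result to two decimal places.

1.06

Condition A: z_P = (67.4 − 74.3)/13.8 = -0.5000; z_E = (4.44 − 5.47)/0.96 = -1.0729; E_A = (-0.5000 − (-1.0729))/√2 = 0.4051.
Condition B: z_P = (60.8 − 74.3)/13.8 = -0.9783; z_E = (5.42 − 5.47)/0.96 = -0.0521; E_B = (-0.9783 − (-0.0521))/√2 = -0.6549.
E_A − E_B = 0.4051 − (-0.6549) = 1.0600 ≈ 1.06.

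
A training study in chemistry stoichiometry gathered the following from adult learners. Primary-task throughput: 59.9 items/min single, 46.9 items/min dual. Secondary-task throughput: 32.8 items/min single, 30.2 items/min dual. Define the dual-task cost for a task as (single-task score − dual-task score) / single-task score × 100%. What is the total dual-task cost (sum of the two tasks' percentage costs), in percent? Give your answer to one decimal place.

29.6

Primary cost = (59.9 − 46.9) / 59.9 × 100% = 21.7028%.
Secondary cost = (32.8 − 30.2) / 32.8 × 100% = 7.9268%.
Total = 21.7028% + 7.9268% = 29.6296% ≈ 29.6%.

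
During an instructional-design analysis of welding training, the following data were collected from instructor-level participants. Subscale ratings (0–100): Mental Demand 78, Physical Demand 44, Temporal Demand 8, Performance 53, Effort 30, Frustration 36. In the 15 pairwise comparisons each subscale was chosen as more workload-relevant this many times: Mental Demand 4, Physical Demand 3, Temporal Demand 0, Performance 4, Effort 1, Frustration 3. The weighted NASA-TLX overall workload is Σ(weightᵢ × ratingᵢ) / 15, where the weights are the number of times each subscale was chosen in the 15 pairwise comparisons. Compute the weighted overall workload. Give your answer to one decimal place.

The tallies are the weights (they sum to 15).
Weighted sum = 4·78 + 3·44 + 0·8 + 4·53 + 1·30 + 3·36
            = 312 + 132 + 0 + 212 + 30 + 108 = 794.
Overall workload = 794 / 15 = 52.9333 ≈ 52.9.

52.9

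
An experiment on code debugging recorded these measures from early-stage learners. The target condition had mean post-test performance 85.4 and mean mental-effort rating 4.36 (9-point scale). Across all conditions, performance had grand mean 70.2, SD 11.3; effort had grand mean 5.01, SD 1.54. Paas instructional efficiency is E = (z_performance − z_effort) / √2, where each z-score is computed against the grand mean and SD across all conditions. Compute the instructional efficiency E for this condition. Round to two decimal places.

z_performance = (85.4 − 70.2) / 11.3 = 15.2000 / 11.3 = 1.3451.
z_effort = (4.36 − 5.01) / 1.54 = -0.6500 / 1.54 = -0.4221.
z_P − z_E = 1.3451 − (-0.4221) = 1.7672.
E = 1.7672 / √2 = 1.7672 / 1.41421 = 1.2496 ≈ 1.25.

1.25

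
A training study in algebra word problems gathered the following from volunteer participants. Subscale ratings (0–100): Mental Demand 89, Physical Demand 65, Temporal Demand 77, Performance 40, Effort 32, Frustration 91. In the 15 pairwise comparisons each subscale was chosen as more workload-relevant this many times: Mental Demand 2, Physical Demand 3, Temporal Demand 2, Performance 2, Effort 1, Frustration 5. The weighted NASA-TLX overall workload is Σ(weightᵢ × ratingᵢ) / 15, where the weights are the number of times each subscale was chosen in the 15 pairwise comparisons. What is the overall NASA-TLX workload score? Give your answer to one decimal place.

The tallies are the weights (they sum to 15).
Weighted sum = 2·89 + 3·65 + 2·77 + 2·40 + 1·32 + 5·91
            = 178 + 195 + 154 + 80 + 32 + 455 = 1094.
Overall workload = 1094 / 15 = 72.9333 ≈ 72.9.

72.9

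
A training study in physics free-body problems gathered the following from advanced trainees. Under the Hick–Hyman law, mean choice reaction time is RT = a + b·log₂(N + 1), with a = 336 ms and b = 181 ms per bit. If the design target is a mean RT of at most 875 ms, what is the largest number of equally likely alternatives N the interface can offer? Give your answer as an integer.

6

Set 336 + 181·log₂(N + 1) ≤ 875.
log₂(N + 1) ≤ (875 − 336) / 181 = 2.9779.
N + 1 ≤ 2^2.9779 = 7.8784.
N ≤ 6.8784, so the largest integer N is 6.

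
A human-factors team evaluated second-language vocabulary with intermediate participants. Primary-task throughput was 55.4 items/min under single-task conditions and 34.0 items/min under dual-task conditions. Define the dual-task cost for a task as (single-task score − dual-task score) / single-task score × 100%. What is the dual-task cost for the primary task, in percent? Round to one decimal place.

Cost = (55.4 − 34.0) / 55.4 × 100%
     = 21.4000 / 55.4 × 100% = 38.6282%.
≈ 38.6%.

38.6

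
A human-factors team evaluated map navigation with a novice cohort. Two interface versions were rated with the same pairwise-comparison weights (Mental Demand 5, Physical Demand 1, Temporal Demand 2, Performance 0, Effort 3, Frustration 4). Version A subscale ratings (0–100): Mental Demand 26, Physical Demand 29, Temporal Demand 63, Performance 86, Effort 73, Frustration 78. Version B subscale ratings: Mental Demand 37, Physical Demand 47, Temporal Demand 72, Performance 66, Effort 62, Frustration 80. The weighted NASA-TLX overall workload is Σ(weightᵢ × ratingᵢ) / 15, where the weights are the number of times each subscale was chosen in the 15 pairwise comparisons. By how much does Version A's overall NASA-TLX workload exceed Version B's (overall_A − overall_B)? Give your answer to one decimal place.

Version A weighted sum = 5·26 + 1·29 + 2·63 + 0·86 + 3·73 + 4·78 = 130 + 29 + 126 + 0 + 219 + 312 = 816; overall_A = 816/15 = 54.4000.
Version B weighted sum = 5·37 + 1·47 + 2·72 + 0·66 + 3·62 + 4·80 = 185 + 47 + 144 + 0 + 186 + 320 = 882; overall_B = 882/15 = 58.8000.
Difference = 54.4000 − 58.8000 = -4.4000 ≈ -4.4.

-4.4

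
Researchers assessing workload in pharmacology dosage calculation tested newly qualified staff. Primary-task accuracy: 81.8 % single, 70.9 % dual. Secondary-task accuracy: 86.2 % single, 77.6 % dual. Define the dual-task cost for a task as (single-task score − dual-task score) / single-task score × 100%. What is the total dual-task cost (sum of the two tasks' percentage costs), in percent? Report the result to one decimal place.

Primary cost = (81.8 − 70.9) / 81.8 × 100% = 13.3252%.
Secondary cost = (86.2 − 77.6) / 86.2 × 100% = 9.9768%.
Total = 13.3252% + 9.9768% = 23.3020% ≈ 23.3%.

23.3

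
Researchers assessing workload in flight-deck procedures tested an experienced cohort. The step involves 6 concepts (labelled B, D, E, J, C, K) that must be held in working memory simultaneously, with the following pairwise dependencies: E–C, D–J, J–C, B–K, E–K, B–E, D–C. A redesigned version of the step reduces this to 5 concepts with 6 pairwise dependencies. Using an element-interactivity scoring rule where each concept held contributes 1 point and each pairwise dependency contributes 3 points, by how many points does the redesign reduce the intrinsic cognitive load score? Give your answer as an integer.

Original: 6 × 1 + 7 × 3 = 6 + 21 = 27.
Redesigned: 5 × 1 + 6 × 3 = 5 + 18 = 23.
Reduction = 27 − 23 = 4.

4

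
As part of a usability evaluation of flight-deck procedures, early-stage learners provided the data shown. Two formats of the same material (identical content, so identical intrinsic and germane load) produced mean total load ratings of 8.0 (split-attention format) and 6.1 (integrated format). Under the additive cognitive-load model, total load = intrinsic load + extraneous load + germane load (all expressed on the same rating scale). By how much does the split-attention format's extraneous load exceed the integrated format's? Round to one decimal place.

1.9

Intrinsic and germane load are equal across formats, so the difference in total load equals the difference in extraneous load.
Extraneous-load difference = 8.0 − 6.1 = 1.9.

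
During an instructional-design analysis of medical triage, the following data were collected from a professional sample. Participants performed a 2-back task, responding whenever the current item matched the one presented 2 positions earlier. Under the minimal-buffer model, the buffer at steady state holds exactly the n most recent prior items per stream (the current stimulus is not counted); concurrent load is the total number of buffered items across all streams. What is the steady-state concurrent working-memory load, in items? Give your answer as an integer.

The buffer holds the 2 most recent prior items.
Steady-state concurrent load = 2 items.

2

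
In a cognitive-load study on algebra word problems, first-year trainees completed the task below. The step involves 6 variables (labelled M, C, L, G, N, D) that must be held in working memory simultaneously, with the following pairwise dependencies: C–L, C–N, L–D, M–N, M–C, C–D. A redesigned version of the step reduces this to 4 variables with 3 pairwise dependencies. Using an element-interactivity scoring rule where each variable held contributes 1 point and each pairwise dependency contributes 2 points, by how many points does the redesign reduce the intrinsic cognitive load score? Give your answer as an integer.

Original: 6 × 1 + 6 × 2 = 6 + 12 = 18.
Redesigned: 4 × 1 + 3 × 2 = 4 + 6 = 10.
Reduction = 18 − 10 = 8.

8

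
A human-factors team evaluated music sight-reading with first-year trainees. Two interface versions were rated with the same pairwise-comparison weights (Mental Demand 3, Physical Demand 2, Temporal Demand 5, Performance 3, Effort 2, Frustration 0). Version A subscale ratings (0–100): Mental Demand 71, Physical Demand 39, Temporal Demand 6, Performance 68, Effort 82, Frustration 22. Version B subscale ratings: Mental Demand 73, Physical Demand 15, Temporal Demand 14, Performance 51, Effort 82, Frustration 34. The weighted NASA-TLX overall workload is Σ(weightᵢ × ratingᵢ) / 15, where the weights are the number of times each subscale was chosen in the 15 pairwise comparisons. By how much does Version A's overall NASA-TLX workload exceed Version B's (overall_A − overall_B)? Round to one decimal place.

3.5

Version A weighted sum = 3·71 + 2·39 + 5·6 + 3·68 + 2·82 + 0·22 = 213 + 78 + 30 + 204 + 164 + 0 = 689; overall_A = 689/15 = 45.9333.
Version B weighted sum = 3·73 + 2·15 + 5·14 + 3·51 + 2·82 + 0·34 = 219 + 30 + 70 + 153 + 164 + 0 = 636; overall_B = 636/15 = 42.4000.
Difference = 45.9333 − 42.4000 = 3.5333 ≈ 3.5.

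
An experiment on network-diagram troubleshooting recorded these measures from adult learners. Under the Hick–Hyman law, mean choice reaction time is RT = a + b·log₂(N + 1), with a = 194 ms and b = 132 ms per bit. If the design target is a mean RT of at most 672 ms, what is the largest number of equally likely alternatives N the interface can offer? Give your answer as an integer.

Set 194 + 132·log₂(N + 1) ≤ 672.
log₂(N + 1) ≤ (672 − 194) / 132 = 3.6212.
N + 1 ≤ 2^3.6212 = 12.3052.
N ≤ 11.3052, so the largest integer N is 11.

11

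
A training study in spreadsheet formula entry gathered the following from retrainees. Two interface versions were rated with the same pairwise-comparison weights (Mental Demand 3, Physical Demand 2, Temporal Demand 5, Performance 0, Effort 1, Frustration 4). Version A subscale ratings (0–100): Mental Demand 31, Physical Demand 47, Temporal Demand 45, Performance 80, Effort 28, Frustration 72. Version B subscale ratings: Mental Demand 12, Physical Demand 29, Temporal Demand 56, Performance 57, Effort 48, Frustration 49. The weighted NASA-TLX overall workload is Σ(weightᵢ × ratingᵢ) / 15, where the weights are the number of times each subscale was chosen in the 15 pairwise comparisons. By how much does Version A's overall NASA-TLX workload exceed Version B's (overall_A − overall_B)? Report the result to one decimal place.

Version A weighted sum = 3·31 + 2·47 + 5·45 + 0·80 + 1·28 + 4·72 = 93 + 94 + 225 + 0 + 28 + 288 = 728; overall_A = 728/15 = 48.5333.
Version B weighted sum = 3·12 + 2·29 + 5·56 + 0·57 + 1·48 + 4·49 = 36 + 58 + 280 + 0 + 48 + 196 = 618; overall_B = 618/15 = 41.2000.
Difference = 48.5333 − 41.2000 = 7.3333 ≈ 7.3.

7.3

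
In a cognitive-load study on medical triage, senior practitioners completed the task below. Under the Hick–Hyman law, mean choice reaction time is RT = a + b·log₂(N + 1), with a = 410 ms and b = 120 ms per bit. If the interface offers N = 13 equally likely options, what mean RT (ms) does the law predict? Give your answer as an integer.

log₂(13 + 1) = log₂(14) = 3.8074.
RT = 410 + 120 × 3.8074 = 410 + 456.8880 = 866.8880 ms.
≈ 867 ms.

867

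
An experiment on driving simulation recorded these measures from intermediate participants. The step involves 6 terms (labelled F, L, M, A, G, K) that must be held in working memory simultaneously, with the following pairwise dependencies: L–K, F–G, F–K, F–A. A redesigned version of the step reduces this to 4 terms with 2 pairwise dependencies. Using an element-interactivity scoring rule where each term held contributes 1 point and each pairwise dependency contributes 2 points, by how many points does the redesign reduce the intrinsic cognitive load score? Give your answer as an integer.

Original: 6 × 1 + 4 × 2 = 6 + 8 = 14.
Redesigned: 4 × 1 + 2 × 2 = 4 + 4 = 8.
Reduction = 14 − 8 = 6.

6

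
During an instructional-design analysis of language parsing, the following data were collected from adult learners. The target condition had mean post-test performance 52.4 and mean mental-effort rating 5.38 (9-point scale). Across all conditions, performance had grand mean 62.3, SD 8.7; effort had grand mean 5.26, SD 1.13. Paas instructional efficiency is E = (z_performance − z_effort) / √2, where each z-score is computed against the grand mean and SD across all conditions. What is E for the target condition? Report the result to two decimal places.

-0.88

z_performance = (52.4 − 62.3) / 8.7 = -9.9000 / 8.7 = -1.1379.
z_effort = (5.38 − 5.26) / 1.13 = 0.1200 / 1.13 = 0.1062.
z_P − z_E = -1.1379 − 0.1062 = -1.2441.
E = -1.2441 / √2 = -1.2441 / 1.41421 = -0.8797 ≈ -0.88.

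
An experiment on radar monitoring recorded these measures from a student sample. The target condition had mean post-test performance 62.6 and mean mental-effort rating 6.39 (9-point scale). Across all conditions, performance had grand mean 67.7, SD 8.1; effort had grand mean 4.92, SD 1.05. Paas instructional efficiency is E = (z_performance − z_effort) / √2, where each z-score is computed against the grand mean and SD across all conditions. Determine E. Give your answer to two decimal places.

z_performance = (62.6 − 67.7) / 8.1 = -5.1000 / 8.1 = -0.6296.
z_effort = (6.39 − 4.92) / 1.05 = 1.4700 / 1.05 = 1.4000.
z_P − z_E = -0.6296 − 1.4000 = -2.0296.
E = -2.0296 / √2 = -2.0296 / 1.41421 = -1.4351 ≈ -1.44.

-1.44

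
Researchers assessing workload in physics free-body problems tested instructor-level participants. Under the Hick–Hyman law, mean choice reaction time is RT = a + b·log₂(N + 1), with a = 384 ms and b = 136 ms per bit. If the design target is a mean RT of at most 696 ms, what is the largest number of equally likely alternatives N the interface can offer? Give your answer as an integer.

3

Set 384 + 136·log₂(N + 1) ≤ 696.
log₂(N + 1) ≤ (696 − 384) / 136 = 2.2941.
N + 1 ≤ 2^2.2941 = 4.9045.
N ≤ 3.9045, so the largest integer N is 3.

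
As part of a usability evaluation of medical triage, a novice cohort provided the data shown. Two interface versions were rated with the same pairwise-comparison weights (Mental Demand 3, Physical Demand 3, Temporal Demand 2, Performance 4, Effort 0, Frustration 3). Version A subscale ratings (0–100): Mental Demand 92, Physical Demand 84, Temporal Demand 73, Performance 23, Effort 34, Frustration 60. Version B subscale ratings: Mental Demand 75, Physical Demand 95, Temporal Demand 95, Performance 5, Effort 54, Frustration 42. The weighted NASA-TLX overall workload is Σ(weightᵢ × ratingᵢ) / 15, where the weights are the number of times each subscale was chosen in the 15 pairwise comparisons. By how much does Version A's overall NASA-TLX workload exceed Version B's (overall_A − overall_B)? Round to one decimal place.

Version A weighted sum = 3·92 + 3·84 + 2·73 + 4·23 + 0·34 + 3·60 = 276 + 252 + 146 + 92 + 0 + 180 = 946; overall_A = 946/15 = 63.0667.
Version B weighted sum = 3·75 + 3·95 + 2·95 + 4·5 + 0·54 + 3·42 = 225 + 285 + 190 + 20 + 0 + 126 = 846; overall_B = 846/15 = 56.4000.
Difference = 63.0667 − 56.4000 = 6.6667 ≈ 6.7.

6.7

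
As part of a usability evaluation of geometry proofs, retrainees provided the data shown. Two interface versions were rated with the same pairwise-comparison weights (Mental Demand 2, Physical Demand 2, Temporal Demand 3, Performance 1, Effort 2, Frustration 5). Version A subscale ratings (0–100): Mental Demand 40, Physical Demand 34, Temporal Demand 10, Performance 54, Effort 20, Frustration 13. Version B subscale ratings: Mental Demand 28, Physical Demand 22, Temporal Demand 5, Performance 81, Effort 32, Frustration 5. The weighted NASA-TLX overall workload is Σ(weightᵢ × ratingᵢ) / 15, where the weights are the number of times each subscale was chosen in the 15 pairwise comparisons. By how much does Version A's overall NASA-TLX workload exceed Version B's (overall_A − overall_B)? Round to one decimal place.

3.5

Version A weighted sum = 2·40 + 2·34 + 3·10 + 1·54 + 2·20 + 5·13 = 80 + 68 + 30 + 54 + 40 + 65 = 337; overall_A = 337/15 = 22.4667.
Version B weighted sum = 2·28 + 2·22 + 3·5 + 1·81 + 2·32 + 5·5 = 56 + 44 + 15 + 81 + 64 + 25 = 285; overall_B = 285/15 = 19.0000.
Difference = 22.4667 − 19.0000 = 3.4667 ≈ 3.5.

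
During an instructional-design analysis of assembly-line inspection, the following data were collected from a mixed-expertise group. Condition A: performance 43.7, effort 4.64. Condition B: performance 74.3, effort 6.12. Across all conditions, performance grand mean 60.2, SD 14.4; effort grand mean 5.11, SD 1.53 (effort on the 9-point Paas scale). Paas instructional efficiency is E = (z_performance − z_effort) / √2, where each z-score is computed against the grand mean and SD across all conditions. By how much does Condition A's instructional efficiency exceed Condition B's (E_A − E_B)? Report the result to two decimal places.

Condition A: z_P = (43.7 − 60.2)/14.4 = -1.1458; z_E = (4.64 − 5.11)/1.53 = -0.3072; E_A = (-1.1458 − (-0.3072))/√2 = -0.5930.
Condition B: z_P = (74.3 − 60.2)/14.4 = 0.9792; z_E = (6.12 − 5.11)/1.53 = 0.6601; E_B = (0.9792 − 0.6601)/√2 = 0.2256.
E_A − E_B = -0.5930 − 0.2256 = -0.8186 ≈ -0.82.

-0.82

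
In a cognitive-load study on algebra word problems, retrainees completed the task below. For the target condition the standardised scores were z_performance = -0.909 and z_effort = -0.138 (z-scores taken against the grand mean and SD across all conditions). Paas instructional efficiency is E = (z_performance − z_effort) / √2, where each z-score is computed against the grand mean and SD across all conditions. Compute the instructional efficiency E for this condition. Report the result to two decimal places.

z_P − z_E = -0.909 − (-0.138) = -0.7710.
E = -0.7710 / √2 = -0.7710 / 1.41421 = -0.5452 ≈ -0.55.

-0.55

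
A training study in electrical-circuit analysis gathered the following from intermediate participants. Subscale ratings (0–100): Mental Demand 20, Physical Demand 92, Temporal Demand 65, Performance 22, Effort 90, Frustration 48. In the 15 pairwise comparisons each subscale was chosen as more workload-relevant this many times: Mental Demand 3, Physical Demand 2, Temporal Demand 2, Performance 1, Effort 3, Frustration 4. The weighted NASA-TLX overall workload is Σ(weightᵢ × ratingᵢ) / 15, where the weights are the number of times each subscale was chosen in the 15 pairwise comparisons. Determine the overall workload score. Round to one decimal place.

57.2

The tallies are the weights (they sum to 15).
Weighted sum = 3·20 + 2·92 + 2·65 + 1·22 + 3·90 + 4·48
            = 60 + 184 + 130 + 22 + 270 + 192 = 858.
Overall workload = 858 / 15 = 57.2000 ≈ 57.2.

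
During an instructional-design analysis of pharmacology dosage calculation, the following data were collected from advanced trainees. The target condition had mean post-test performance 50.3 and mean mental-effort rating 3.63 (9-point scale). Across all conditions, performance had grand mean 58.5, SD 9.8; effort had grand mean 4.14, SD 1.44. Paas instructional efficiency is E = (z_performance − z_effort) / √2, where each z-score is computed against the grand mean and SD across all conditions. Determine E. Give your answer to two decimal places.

z_performance = (50.3 − 58.5) / 9.8 = -8.2000 / 9.8 = -0.8367.
z_effort = (3.63 − 4.14) / 1.44 = -0.5100 / 1.44 = -0.3542.
z_P − z_E = -0.8367 − (-0.3542) = -0.4825.
E = -0.4825 / √2 = -0.4825 / 1.41421 = -0.3412 ≈ -0.34.

-0.34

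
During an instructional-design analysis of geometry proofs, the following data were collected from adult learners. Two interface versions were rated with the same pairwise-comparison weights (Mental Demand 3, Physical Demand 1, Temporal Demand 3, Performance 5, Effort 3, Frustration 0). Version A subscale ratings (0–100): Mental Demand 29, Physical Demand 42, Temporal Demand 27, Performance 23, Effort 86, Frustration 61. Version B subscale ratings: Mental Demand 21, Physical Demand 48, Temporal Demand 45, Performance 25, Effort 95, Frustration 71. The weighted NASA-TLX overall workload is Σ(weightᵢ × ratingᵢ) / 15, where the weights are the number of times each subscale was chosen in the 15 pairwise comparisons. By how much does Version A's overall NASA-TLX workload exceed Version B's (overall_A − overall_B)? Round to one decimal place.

Version A weighted sum = 3·29 + 1·42 + 3·27 + 5·23 + 3·86 + 0·61 = 87 + 42 + 81 + 115 + 258 + 0 = 583; overall_A = 583/15 = 38.8667.
Version B weighted sum = 3·21 + 1·48 + 3·45 + 5·25 + 3·95 + 0·71 = 63 + 48 + 135 + 125 + 285 + 0 = 656; overall_B = 656/15 = 43.7333.
Difference = 38.8667 − 43.7333 = -4.8666 ≈ -4.9.

-4.9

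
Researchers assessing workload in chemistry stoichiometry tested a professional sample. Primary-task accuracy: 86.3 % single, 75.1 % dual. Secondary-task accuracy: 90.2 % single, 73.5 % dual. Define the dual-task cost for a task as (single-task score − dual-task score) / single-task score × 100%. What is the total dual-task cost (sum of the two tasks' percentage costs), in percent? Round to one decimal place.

Primary cost = (86.3 − 75.1) / 86.3 × 100% = 12.9780%.
Secondary cost = (90.2 − 73.5) / 90.2 × 100% = 18.5144%.
Total = 12.9780% + 18.5144% = 31.4924% ≈ 31.5%.

31.5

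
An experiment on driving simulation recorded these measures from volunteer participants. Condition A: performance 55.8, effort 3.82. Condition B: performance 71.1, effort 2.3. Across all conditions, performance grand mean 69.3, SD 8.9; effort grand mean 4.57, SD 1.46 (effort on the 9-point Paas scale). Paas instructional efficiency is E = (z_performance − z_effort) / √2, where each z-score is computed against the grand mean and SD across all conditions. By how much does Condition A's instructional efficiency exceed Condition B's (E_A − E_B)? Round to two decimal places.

Condition A: z_P = (55.8 − 69.3)/8.9 = -1.5169; z_E = (3.82 − 4.57)/1.46 = -0.5137; E_A = (-1.5169 − (-0.5137))/√2 = -0.7094.
Condition B: z_P = (71.1 − 69.3)/8.9 = 0.2022; z_E = (2.3 − 4.57)/1.46 = -1.5548; E_B = (0.2022 − (-1.5548))/√2 = 1.2424.
E_A − E_B = -0.7094 − 1.2424 = -1.9518 ≈ -1.95.

-1.95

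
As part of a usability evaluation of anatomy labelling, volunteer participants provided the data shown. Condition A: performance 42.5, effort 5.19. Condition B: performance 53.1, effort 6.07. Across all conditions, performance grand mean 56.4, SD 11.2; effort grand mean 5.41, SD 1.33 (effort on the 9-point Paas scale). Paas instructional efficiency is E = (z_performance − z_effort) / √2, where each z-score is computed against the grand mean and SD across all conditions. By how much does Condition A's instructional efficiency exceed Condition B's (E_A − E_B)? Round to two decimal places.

Condition A: z_P = (42.5 − 56.4)/11.2 = -1.2411; z_E = (5.19 − 5.41)/1.33 = -0.1654; E_A = (-1.2411 − (-0.1654))/√2 = -0.7606.
Condition B: z_P = (53.1 − 56.4)/11.2 = -0.2946; z_E = (6.07 − 5.41)/1.33 = 0.4962; E_B = (-0.2946 − 0.4962)/√2 = -0.5592.
E_A − E_B = -0.7606 − (-0.5592) = -0.2014 ≈ -0.20.

-0.20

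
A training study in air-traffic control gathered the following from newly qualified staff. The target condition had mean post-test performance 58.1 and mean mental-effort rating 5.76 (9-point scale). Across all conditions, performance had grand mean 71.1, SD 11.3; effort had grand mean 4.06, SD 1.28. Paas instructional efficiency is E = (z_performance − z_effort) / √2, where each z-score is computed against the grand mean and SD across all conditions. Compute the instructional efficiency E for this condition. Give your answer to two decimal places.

-1.75

z_performance = (58.1 − 71.1) / 11.3 = -13.0000 / 11.3 = -1.1504.
z_effort = (5.76 − 4.06) / 1.28 = 1.7000 / 1.28 = 1.3281.
z_P − z_E = -1.1504 − 1.3281 = -2.4785.
E = -2.4785 / √2 = -2.4785 / 1.41421 = -1.7526 ≈ -1.75.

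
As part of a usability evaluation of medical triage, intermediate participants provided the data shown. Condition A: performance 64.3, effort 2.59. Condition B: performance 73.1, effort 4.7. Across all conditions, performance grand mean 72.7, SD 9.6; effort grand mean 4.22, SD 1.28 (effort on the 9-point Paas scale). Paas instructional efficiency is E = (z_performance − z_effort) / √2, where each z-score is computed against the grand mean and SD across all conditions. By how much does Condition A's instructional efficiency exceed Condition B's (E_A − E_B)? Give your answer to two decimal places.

0.52

Condition A: z_P = (64.3 − 72.7)/9.6 = -0.8750; z_E = (2.59 − 4.22)/1.28 = -1.2734; E_A = (-0.8750 − (-1.2734))/√2 = 0.2817.
Condition B: z_P = (73.1 − 72.7)/9.6 = 0.0417; z_E = (4.7 − 4.22)/1.28 = 0.3750; E_B = (0.0417 − 0.3750)/√2 = -0.2357.
E_A − E_B = 0.2817 − (-0.2357) = 0.5174 ≈ 0.52.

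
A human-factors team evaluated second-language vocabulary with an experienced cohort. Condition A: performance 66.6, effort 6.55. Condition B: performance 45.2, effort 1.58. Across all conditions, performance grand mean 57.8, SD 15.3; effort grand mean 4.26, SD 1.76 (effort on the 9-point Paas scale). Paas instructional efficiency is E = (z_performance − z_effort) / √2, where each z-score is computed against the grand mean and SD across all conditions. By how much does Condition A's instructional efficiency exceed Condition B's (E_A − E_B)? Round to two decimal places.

-1.01

Condition A: z_P = (66.6 − 57.8)/15.3 = 0.5752; z_E = (6.55 − 4.26)/1.76 = 1.3011; E_A = (0.5752 − 1.3011)/√2 = -0.5133.
Condition B: z_P = (45.2 − 57.8)/15.3 = -0.8235; z_E = (1.58 − 4.26)/1.76 = -1.5227; E_B = (-0.8235 − (-1.5227))/√2 = 0.4944.
E_A − E_B = -0.5133 − 0.4944 = -1.0077 ≈ -1.01.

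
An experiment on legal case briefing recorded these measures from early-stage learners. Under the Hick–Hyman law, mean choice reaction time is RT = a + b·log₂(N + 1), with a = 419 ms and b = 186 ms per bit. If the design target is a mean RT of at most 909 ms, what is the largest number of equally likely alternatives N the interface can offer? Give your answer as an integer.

Set 419 + 186·log₂(N + 1) ≤ 909.
log₂(N + 1) ≤ (909 − 419) / 186 = 2.6344.
N + 1 ≤ 2^2.6344 = 6.2092.
N ≤ 5.2092, so the largest integer N is 5.

5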